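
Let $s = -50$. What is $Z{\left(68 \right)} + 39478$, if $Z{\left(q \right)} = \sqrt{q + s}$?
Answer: $39478 + 3 \sqrt{2} \approx 39482.0$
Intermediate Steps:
$Z{\left(q \right)} = \sqrt{-50 + q}$ ($Z{\left(q \right)} = \sqrt{q - 50} = \sqrt{-50 + q}$)
$Z{\left(68 \right)} + 39478 = \sqrt{-50 + 68} + 39478 = \sqrt{18} + 39478 = 3 \sqrt{2} + 39478 = 39478 + 3 \sqrt{2}$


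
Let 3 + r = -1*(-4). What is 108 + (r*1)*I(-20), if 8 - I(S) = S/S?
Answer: 115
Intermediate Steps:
I(S) = 7 (I(S) = 8 - S/S = 8 - 1*1 = 8 - 1 = 7)
r = 1 (r = -3 - 1*(-4) = -3 + 4 = 1)
108 + (r*1)*I(-20) = 108 + (1*1)*7 = 108 + 1*7 = 108 + 7 = 115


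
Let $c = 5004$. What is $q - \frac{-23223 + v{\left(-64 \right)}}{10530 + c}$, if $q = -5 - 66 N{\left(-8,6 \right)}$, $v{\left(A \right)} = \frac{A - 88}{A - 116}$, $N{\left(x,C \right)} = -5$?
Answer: $\frac{228229747}{699030} \approx 326.5$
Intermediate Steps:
$v{\left(A \right)} = \frac{-88 + A}{-116 + A}$
$q = 325$ ($q = -5 - -330 = -5 + 330 = 325$)
$q - \frac{-23223 + v{\left(-64 \right)}}{10530 + c} = 325 - \frac{-23223 + \frac{-88 - 64}{-116 - 64}}{10530 + 5004} = 325 - \frac{-23223 + \frac{1}{-180} \left(-152\right)}{15534} = 325 - \left(-23223 - - \frac{38}{45}\right) \frac{1}{15534} = 325 - \left(-23223 + \frac{38}{45}\right) \frac{1}{15534} = 325 - \left(- \frac{1044997}{45}\right) \frac{1}{15534} = 325 - - \frac{1044997}{699030} = 325 + \frac{1044997}{699030} = \frac{228229747}{699030}$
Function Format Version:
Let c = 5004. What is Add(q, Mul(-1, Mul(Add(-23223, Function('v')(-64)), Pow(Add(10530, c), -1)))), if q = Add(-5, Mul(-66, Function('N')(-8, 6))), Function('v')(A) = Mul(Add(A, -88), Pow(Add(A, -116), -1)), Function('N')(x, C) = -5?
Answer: Rational(228229747, 699030) ≈ 326.50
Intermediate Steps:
Function('v')(A) = Mul(Pow(Add(-116, A), -1), Add(-88, A)) (Function('v')(A) = Mul(Add(-88, A), Pow(Add(-116, A), -1)) = Mul(Pow(Add(-116, A), -1), Add(-88, A)))
q = 325 (q = Add(-5, Mul(-66, -5)) = Add(-5, 330) = 325)
Add(q, Mul(-1, Mul(Add(-23223, Function('v')(-64)), Pow(Add(10530, c), -1)))) = Add(325, Mul(-1, Mul(Add(-23223, Mul(Pow(Add(-116, -64), -1), Add(-88, -64))), Pow(Add(10530, 5004), -1)))) = Add(325, Mul(-1, Mul(Add(-23223, Mul(Pow(-180, -1), -152)), Pow(15534, -1)))) = Add(325, Mul(-1, Mul(Add(-23223, Mul(Rational(-1, 180), -152)), Rational(1, 15534)))) = Add(325, Mul(-1, Mul(Add(-23223, Rational(38, 45)), Rational(1, 15534)))) = Add(325, Mul(-1, Mul(Rational(-1044997, 45), Rational(1, 15534)))) = Add(325, Mul(-1, Rational(-1044997, 699030))) = Add(325, Rational(1044997, 699030)) = Rational(228229747, 699030)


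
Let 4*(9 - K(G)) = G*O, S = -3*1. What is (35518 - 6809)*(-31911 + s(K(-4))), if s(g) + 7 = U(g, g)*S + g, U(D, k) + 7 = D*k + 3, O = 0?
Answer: -922707260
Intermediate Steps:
U(D, k) = -4 + D*k (U(D, k) = -7 + (D*k + 3) = -7 + (3 + D*k) = -4 + D*k)
S = -3
K(G) = 9 (K(G) = 9 - G*0/4 = 9 - ¼*0 = 9 + 0 = 9)
s(g) = 5 + g - 3*g² (s(g) = -7 + ((-4 + g*g)*(-3) + g) = -7 + ((-4 + g²)*(-3) + g) = -7 + ((12 - 3*g²) + g) = -7 + (12 + g - 3*g²) = 5 + g - 3*g²)
(35518 - 6809)*(-31911 + s(K(-4))) = (35518 - 6809)*(-31911 + (5 + 9 - 3*9²)) = 28709*(-31911 + (5 + 9 - 3*81)) = 28709*(-31911 + (5 + 9 - 243)) = 28709*(-31911 - 229) = 28709*(-32140) = -922707260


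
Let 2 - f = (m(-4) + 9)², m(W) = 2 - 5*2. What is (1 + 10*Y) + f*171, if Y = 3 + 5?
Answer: 252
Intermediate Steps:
Y = 8
m(W) = -8 (m(W) = 2 - 10 = -8)
f = 1 (f = 2 - (-8 + 9)² = 2 - 1*1² = 2 - 1*1 = 2 - 1 = 1)
(1 + 10*Y) + f*171 = (1 + 10*8) + 1*171 = (1 + 80) + 171 = 81 + 171 = 252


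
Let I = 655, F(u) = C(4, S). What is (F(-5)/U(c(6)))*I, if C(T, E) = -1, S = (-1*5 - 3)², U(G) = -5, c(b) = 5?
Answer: 131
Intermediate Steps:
S = 64 (S = (-5 - 3)² = (-8)² = 64)
F(u) = -1
(F(-5)/U(c(6)))*I = -1/(-5)*655 = -1*(-⅕)*655 = (⅕)*655 = 131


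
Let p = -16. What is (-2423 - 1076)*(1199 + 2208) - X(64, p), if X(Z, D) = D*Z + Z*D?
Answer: -11919045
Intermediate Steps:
X(Z, D) = 2*D*Z (X(Z, D) = D*Z + D*Z = 2*D*Z)
(-2423 - 1076)*(1199 + 2208) - X(64, p) = (-2423 - 1076)*(1199 + 2208) - 2*(-16)*64 = -3499*3407 - 1*(-2048) = -11921093 + 2048 = -11919045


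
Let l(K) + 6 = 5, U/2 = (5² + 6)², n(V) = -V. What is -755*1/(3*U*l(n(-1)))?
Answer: 755/5766 ≈ 0.13094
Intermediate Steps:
U = 1922 (U = 2*(5² + 6)² = 2*(25 + 6)² = 2*31² = 2*961 = 1922)
l(K) = -1 (l(K) = -6 + 5 = -1)
-755*1/(3*U*l(n(-1))) = -755/(-1*1922*3) = -755/((-1922*3)) = -755/(-5766) = -755*(-1/5766) = 755/5766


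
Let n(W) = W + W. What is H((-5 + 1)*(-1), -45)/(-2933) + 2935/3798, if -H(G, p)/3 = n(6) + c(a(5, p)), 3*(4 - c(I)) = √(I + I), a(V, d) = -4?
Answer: 8790659/11139534 - 2*I*√2/2933 ≈ 0.78914 - 0.00096435*I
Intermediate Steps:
c(I) = 4 - √2*√I/3 (c(I) = 4 - √(I + I)/3 = 4 - √2*√I/3)
n(W) = 2*W
H(G, p) = -48 + 2*I*√2 (H(G, p) = -3*(2*6 + (4 - √2*√(-4)/3)) = -3*(12 + (4 - √2*2*I/3)) = -3*(12 + (4 - 2*I*√2/3)) = -3*(16 - 2*I*√2/3) = -48 + 2*I*√2)
H((-5 + 1)*(-1), -45)/(-2933) + 2935/3798 = (-48 + 2*I*√2)/(-2933) + 2935/3798 = (-48 + 2*I*√2)*(-1/2933) + 2935*(1/3798) = (48/2933 - 2*I*√2/2933) + 2935/3798 = 8790659/11139534 - 2*I*√2/2933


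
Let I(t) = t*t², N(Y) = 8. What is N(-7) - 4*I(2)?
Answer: -24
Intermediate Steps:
I(t) = t³
N(-7) - 4*I(2) = 8 - 4*2³ = 8 - 4*8 = 8 - 32 = -24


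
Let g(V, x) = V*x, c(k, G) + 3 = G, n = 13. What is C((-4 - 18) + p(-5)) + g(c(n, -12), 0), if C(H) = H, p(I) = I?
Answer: -27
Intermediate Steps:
c(k, G) = -3 + G
C((-4 - 18) + p(-5)) + g(c(n, -12), 0) = ((-4 - 18) - 5) + (-3 - 12)*0 = (-22 - 5) - 15*0 = -27 + 0 = -27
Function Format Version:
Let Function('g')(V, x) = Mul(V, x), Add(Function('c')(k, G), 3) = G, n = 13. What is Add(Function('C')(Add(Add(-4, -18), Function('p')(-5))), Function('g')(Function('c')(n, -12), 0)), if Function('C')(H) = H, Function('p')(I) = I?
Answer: -27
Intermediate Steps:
Function('c')(k, G) = Add(-3, G)
Add(Function('C')(Add(Add(-4, -18), Function('p')(-5))), Function('g')(Function('c')(n, -12), 0)) = Add(Add(Add(-4, -18), -5), Mul(Add(-3, -12), 0)) = Add(Add(-22, -5), Mul(-15, 0)) = Add(-27, 0) = -27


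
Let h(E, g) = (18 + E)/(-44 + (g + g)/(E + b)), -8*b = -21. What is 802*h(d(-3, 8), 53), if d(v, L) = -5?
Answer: -99047/842 ≈ -117.63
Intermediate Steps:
b = 21/8 (b = -⅛*(-21) = 21/8 ≈ 2.6250)
h(E, g) = (18 + E)/(-44 + 2*g/(21/8 + E)) (h(E, g) = (18 + E)/(-44 + (g + g)/(E + 21/8)) = (18 + E)/(-44 + (2*g)/(21/8 + E)) = (18 + E)/(-44 + 2*g/(21/8 + E)))
802*h(d(-3, 8), 53) = 802*((378 + 8*(-5)² + 165*(-5))/(4*(-231 - 88*(-5) + 4*53))) = 802*((378 + 8*25 - 825)/(4*(-231 + 440 + 212))) = 802*((¼)*(378 + 200 - 825)/421) = 802*((¼)*(1/421)*(-247)) = 802*(-247/1684) = -99047/842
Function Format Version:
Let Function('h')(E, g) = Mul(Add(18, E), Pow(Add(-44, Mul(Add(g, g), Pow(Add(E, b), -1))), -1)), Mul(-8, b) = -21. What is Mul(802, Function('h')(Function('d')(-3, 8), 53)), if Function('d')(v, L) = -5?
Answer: Rational(-99047, 842) ≈ -117.63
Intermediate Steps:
b = Rational(21, 8) (b = Mul(Rational(-1, 8), -21) = Rational(21, 8) ≈ 2.6250)
Function('h')(E, g) = Mul(Pow(Add(-44, Mul(2, g, Pow(Add(Rational(21, 8), E), -1))), -1), Add(18, E)) (Function('h')(E, g) = Mul(Add(18, E), Pow(Add(-44, Mul(Add(g, g), Pow(Add(E, Rational(21, 8)), -1))), -1)) = Mul(Add(18, E), Pow(Add(-44, Mul(Mul(2, g), Pow(Add(Rational(21, 8), E), -1))), -1)) = Mul(Add(18, E), Pow(Add(-44, Mul(2, g, Pow(Add(Rational(21, 8), E), -1))), -1)) = Mul(Pow(Add(-44, Mul(2, g, Pow(Add(Rational(21, 8), E), -1))), -1), Add(18, E)))
Mul(802, Function('h')(Function('d')(-3, 8), 53)) = Mul(802, Mul(Rational(1, 4), Pow(Add(-231, Mul(-88, -5), Mul(4, 53)), -1), Add(378, Mul(8, Pow(-5, 2)), Mul(165, -5)))) = Mul(802, Mul(Rational(1, 4), Pow(Add(-231, 440, 212), -1), Add(378, Mul(8, 25), -825))) = Mul(802, Mul(Rational(1, 4), Pow(421, -1), Add(378, 200, -825))) = Mul(802, Mul(Rational(1, 4), Rational(1, 421), -247)) = Mul(802, Rational(-247, 1684)) = Rational(-99047, 842)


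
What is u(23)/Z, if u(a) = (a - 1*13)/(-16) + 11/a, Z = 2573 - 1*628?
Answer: -27/357880 ≈ -7.5444e-5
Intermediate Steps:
Z = 1945 (Z = 2573 - 628 = 1945)
u(a) = 13/16 + 11/a - a/16 (u(a) = (a - 13)*(-1/16) + 11/a = (-13 + a)*(-1/16) + 11/a = (13/16 - a/16) + 11/a = 13/16 + 11/a - a/16)
u(23)/Z = ((1/16)*(176 - 1*23*(-13 + 23))/23)/1945 = ((1/16)*(1/23)*(176 - 1*23*10))*(1/1945) = ((1/16)*(1/23)*(176 - 230))*(1/1945) = ((1/16)*(1/23)*(-54))*(1/1945) = -27/184*1/1945 = -27/357880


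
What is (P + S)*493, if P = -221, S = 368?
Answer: 72471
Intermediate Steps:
(P + S)*493 = (-221 + 368)*493 = 147*493 = 72471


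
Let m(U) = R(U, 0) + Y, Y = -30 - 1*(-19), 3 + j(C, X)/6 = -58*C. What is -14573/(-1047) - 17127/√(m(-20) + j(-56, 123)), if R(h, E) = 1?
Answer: 14573/1047 - 17127*√4865/9730 ≈ -108.86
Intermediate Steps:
j(C, X) = -18 - 348*C (j(C, X) = -18 + 6*(-58*C) = -18 - 348*C)
Y = -11 (Y = -30 + 19 = -11)
m(U) = -10 (m(U) = 1 - 11 = -10)
-14573/(-1047) - 17127/√(m(-20) + j(-56, 123)) = -14573/(-1047) - 17127/√(-10 + (-18 - 348*(-56))) = -14573*(-1/1047) - 17127/√(-10 + (-18 + 19488)) = 14573/1047 - 17127/√(-10 + 19470) = 14573/1047 - 17127*√4865/9730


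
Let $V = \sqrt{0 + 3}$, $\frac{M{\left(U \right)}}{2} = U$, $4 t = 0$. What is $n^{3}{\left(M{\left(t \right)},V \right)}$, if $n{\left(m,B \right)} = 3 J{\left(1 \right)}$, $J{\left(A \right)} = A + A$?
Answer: $216$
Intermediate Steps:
$J{\left(A \right)} = 2 A$
$t = 0$ ($t = \frac{1}{4} \cdot 0 = 0$)
$M{\left(U \right)} = 2 U$
$V = \sqrt{3} \approx 1.732$
$n{\left(m,B \right)} = 6$ ($n{\left(m,B \right)} = 3 \cdot 2 \cdot 1 = 3 \cdot 2 = 6$)
$n^{3}{\left(M{\left(t \right)},V \right)} = 6^{3} = 216$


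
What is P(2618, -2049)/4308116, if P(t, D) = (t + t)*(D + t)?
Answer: 744821/1077029 ≈ 0.69155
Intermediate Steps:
P(t, D) = 2*t*(D + t) (P(t, D) = (2*t)*(D + t) = 2*t*(D + t))
P(2618, -2049)/4308116 = (2*2618*(-2049 + 2618))/4308116 = (2*2618*569)*(1/4308116) = 2979284*(1/4308116) = 744821/1077029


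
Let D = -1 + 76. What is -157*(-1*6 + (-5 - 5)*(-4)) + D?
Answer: -5263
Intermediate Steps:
D = 75
-157*(-1*6 + (-5 - 5)*(-4)) + D = -157*(-1*6 + (-5 - 5)*(-4)) + 75 = -157*(-6 - 10*(-4)) + 75 = -157*(-6 + 40) + 75 = -157*34 + 75 = -5338 + 75 = -5263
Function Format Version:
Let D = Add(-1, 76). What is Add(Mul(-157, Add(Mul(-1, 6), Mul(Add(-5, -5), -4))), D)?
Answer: -5263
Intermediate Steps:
D = 75
Add(Mul(-157, Add(Mul(-1, 6), Mul(Add(-5, -5), -4))), D) = Add(Mul(-157, Add(Mul(-1, 6), Mul(Add(-5, -5), -4))), 75) = Add(Mul(-157, Add(-6, Mul(-10, -4))), 75) = Add(Mul(-157, Add(-6, 40)), 75) = Add(Mul(-157, 34), 75) = Add(-5338, 75) = -5263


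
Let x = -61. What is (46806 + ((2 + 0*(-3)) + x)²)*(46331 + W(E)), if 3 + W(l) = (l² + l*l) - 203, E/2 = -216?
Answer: 21089010051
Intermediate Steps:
E = -432 (E = 2*(-216) = -432)
W(l) = -206 + 2*l² (W(l) = -3 + ((l² + l*l) - 203) = -3 + ((l² + l²) - 203) = -3 + (2*l² - 203) = -3 + (-203 + 2*l²) = -206 + 2*l²)
(46806 + ((2 + 0*(-3)) + x)²)*(46331 + W(E)) = (46806 + ((2 + 0*(-3)) - 61)²)*(46331 + (-206 + 2*(-432)²)) = (46806 + ((2 + 0) - 61)²)*(46331 + (-206 + 2*186624)) = (46806 + (2 - 61)²)*(46331 + (-206 + 373248)) = (46806 + (-59)²)*(46331 + 373042) = (46806 + 3481)*419373 = 50287*419373 = 21089010051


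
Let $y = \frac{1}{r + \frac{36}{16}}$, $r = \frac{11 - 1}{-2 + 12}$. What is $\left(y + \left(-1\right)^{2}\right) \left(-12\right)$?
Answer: $- \frac{204}{13} \approx -15.692$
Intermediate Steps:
$r = 1$ ($r = \frac{10}{10} = 10 \cdot \frac{1}{10} = 1$)
$y = \frac{4}{13}$ ($y = \frac{1}{1 + \frac{36}{16}} = \frac{1}{1 + 36 \cdot \frac{1}{16}} = \frac{1}{1 + \frac{9}{4}} = \frac{1}{\frac{13}{4}} = \frac{4}{13} \approx 0.30769$)
$\left(y + \left(-1\right)^{2}\right) \left(-12\right) = \left(\frac{4}{13} + \left(-1\right)^{2}\right) \left(-12\right) = \left(\frac{4}{13} + 1\right) \left(-12\right) = \frac{17}{13} \left(-12\right) = - \frac{204}{13}$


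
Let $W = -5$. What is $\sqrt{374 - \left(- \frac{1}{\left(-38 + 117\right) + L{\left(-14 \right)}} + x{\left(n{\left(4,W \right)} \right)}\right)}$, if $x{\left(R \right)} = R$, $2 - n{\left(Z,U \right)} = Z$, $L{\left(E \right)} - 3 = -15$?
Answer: $\frac{\sqrt{1687931}}{67} \approx 19.391$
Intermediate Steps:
$L{\left(E \right)} = -12$ ($L{\left(E \right)} = 3 - 15 = -12$)
$n{\left(Z,U \right)} = 2 - Z$
$\sqrt{374 - \left(- \frac{1}{\left(-38 + 117\right) + L{\left(-14 \right)}} + x{\left(n{\left(4,W \right)} \right)}\right)} = \sqrt{374 - \left(2 - 4 - \frac{1}{\left(-38 + 117\right) - 12}\right)} = \sqrt{374 + \left(\frac{1}{79 - 12} - \left(2 - 4\right)\right)} = \sqrt{374 + \left(\frac{1}{67} - -2\right)} = \sqrt{374 + \left(\frac{1}{67} + 2\right)} = \sqrt{374 + \frac{135}{67}} = \sqrt{\frac{25193}{67}} = \frac{\sqrt{1687931}}{67}$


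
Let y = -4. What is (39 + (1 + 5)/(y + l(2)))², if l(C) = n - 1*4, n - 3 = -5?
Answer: 36864/25 ≈ 1474.6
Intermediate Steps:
n = -2 (n = 3 - 5 = -2)
l(C) = -6 (l(C) = -2 - 1*4 = -2 - 4 = -6)
(39 + (1 + 5)/(y + l(2)))² = (39 + (1 + 5)/(-4 - 6))² = (39 + 6/(-10))² = (39 + 6*(-⅒))² = (39 - ⅗)² = (192/5)² = 36864/25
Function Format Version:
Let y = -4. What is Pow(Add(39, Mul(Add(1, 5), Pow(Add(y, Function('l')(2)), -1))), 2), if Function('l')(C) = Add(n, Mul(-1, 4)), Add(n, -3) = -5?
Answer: Rational(36864, 25) ≈ 1474.6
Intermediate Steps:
n = -2 (n = Add(3, -5) = -2)
Function('l')(C) = -6 (Function('l')(C) = Add(-2, Mul(-1, 4)) = Add(-2, -4) = -6)
Pow(Add(39, Mul(Add(1, 5), Pow(Add(y, Function('l')(2)), -1))), 2) = Pow(Add(39, Mul(Add(1, 5), Pow(Add(-4, -6), -1))), 2) = Pow(Add(39, Mul(6, Pow(-10, -1))), 2) = Pow(Add(39, Mul(6, Rational(-1, 10))), 2) = Pow(Add(39, Rational(-3, 5)), 2) = Pow(Rational(192, 5), 2) = Rational(36864, 25)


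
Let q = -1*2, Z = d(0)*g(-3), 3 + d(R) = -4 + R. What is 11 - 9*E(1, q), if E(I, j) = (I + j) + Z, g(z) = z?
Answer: -169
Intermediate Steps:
d(R) = -7 + R (d(R) = -3 + (-4 + R) = -7 + R)
Z = 21 (Z = (-7 + 0)*(-3) = -7*(-3) = 21)
q = -2
E(I, j) = 21 + I + j (E(I, j) = (I + j) + 21 = 21 + I + j)
11 - 9*E(1, q) = 11 - 9*(21 + 1 - 2) = 11 - 9*20 = 11 - 180 = -169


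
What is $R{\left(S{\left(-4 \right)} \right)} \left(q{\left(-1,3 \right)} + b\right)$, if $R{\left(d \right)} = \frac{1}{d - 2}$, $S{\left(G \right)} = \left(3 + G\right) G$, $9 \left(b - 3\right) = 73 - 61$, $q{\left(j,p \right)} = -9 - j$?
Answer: $- \frac{11}{6} \approx -1.8333$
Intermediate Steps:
$b = \frac{13}{3}$ ($b = 3 + \frac{73 - 61}{9} = 3 + \frac{1}{9} \cdot 12 = 3 + \frac{4}{3} = \frac{13}{3} \approx 4.3333$)
$S{\left(G \right)} = G \left(3 + G\right)$
$R{\left(d \right)} = \frac{1}{-2 + d}$
$R{\left(S{\left(-4 \right)} \right)} \left(q{\left(-1,3 \right)} + b\right) = \frac{\left(-9 - -1\right) + \frac{13}{3}}{-2 - 4 \left(3 - 4\right)} = \frac{\left(-9 + 1\right) + \frac{13}{3}}{-2 - -4} = \frac{-8 + \frac{13}{3}}{-2 + 4} = \frac{1}{2} \left(- \frac{11}{3}\right) = - \frac{11}{6}$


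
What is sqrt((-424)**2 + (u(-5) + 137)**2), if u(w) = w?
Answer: 20*sqrt(493) ≈ 444.07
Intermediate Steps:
sqrt((-424)**2 + (u(-5) + 137)**2) = sqrt((-424)**2 + (-5 + 137)**2) = sqrt(179776 + 132**2) = sqrt(179776 + 17424) = sqrt(197200) = 20*sqrt(493)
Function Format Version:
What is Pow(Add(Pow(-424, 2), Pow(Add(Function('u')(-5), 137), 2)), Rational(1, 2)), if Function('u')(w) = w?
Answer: Mul(20, Pow(493, Rational(1, 2))) ≈ 444.07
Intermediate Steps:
Pow(Add(Pow(-424, 2), Pow(Add(Function('u')(-5), 137), 2)), Rational(1, 2)) = Pow(Add(Pow(-424, 2), Pow(Add(-5, 137), 2)), Rational(1, 2)) = Pow(Add(179776, Pow(132, 2)), Rational(1, 2)) = Pow(Add(179776, 17424), Rational(1, 2)) = Pow(197200, Rational(1, 2)) = Mul(20, Pow(493, Rational(1, 2)))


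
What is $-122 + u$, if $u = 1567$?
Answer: $1445$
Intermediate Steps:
$-122 + u = -122 + 1567 = 1445$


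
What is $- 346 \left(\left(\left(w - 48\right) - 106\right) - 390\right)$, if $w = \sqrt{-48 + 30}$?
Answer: $188224 - 1038 i \sqrt{2} \approx 1.8822 \cdot 10^{5} - 1468.0 i$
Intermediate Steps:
$w = 3 i \sqrt{2}$ ($w = \sqrt{-18} = 3 i \sqrt{2} \approx 4.2426 i$)
$- 346 \left(\left(\left(w - 48\right) - 106\right) - 390\right) = - 346 \left(\left(\left(3 i \sqrt{2} - 48\right) - 106\right) - 390\right) = - 346 \left(\left(\left(-48 + 3 i \sqrt{2}\right) - 106\right) - 390\right) = - 346 \left(\left(-154 + 3 i \sqrt{2}\right) - 390\right) = - 346 \left(-544 + 3 i \sqrt{2}\right) = 188224 - 1038 i \sqrt{2}$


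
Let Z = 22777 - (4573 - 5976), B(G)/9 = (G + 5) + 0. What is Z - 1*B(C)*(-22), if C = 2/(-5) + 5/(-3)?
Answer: 123804/5 ≈ 24761.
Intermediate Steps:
C = -31/15 (C = 2*(-⅕) + 5*(-⅓) = -⅖ - 5/3 = -31/15 ≈ -2.0667)
B(G) = 45 + 9*G (B(G) = 9*((G + 5) + 0) = 9*((5 + G) + 0) = 9*(5 + G) = 45 + 9*G)
Z = 24180 (Z = 22777 - 1*(-1403) = 22777 + 1403 = 24180)
Z - 1*B(C)*(-22) = 24180 - 1*(45 + 9*(-31/15))*(-22) = 24180 - 1*(45 - 93/5)*(-22) = 24180 - 1*(132/5)*(-22) = 24180 - 132*(-22)/5 = 24180 - 1*(-2904/5) = 24180 + 2904/5 = 123804/5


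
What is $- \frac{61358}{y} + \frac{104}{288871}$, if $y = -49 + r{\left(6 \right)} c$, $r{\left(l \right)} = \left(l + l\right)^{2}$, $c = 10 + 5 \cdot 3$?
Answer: $- \frac{17724177514}{1025780921} \approx -17.279$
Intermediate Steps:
$c = 25$ ($c = 10 + 15 = 25$)
$r{\left(l \right)} = 4 l^{2}$ ($r{\left(l \right)} = \left(2 l\right)^{2} = 4 l^{2}$)
$y = 3551$ ($y = -49 + 4 \cdot 6^{2} \cdot 25 = -49 + 4 \cdot 36 \cdot 25 = -49 + 144 \cdot 25 = -49 + 3600 = 3551$)
$- \frac{61358}{y} + \frac{104}{288871} = - \frac{61358}{3551} + \frac{104}{288871} = - \frac{17724177514}{1025780921}$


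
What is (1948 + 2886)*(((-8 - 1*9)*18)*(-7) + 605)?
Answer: 13278998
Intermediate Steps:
(1948 + 2886)*(((-8 - 1*9)*18)*(-7) + 605) = 4834*(((-8 - 9)*18)*(-7) + 605) = 4834*(-17*18*(-7) + 605) = 4834*(-306*(-7) + 605) = 4834*(2142 + 605) = 4834*2747 = 13278998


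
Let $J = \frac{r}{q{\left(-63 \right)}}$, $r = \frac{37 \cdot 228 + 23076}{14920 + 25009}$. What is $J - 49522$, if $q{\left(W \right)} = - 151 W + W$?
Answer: $- \frac{3114348197098}{62888175} \approx -49522.0$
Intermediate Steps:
$q{\left(W \right)} = - 150 W$
$r = \frac{31512}{39929}$ ($r = \frac{8436 + 23076}{39929} = 31512 \cdot \frac{1}{39929} = \frac{31512}{39929} \approx 0.7892$)
$J = \frac{5252}{62888175}$ ($J = \frac{31512}{39929 \left(\left(-150\right) \left(-63\right)\right)} = \frac{31512}{39929 \cdot 9450} = \frac{31512}{39929} \cdot \frac{1}{9450} = \frac{5252}{62888175} \approx 8.3513 \cdot 10^{-5}$)
$J - 49522 = \frac{5252}{62888175} - 49522 = - \frac{3114348197098}{62888175}$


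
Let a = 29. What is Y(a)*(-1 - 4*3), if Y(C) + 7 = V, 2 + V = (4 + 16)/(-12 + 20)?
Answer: 169/2 ≈ 84.500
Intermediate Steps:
V = ½ (V = -2 + (4 + 16)/(-12 + 20) = -2 + 20/8 = -2 + 20*(⅛) = -2 + 5/2 = ½ ≈ 0.50000)
Y(C) = -13/2 (Y(C) = -7 + ½ = -13/2)
Y(a)*(-1 - 4*3) = -13*(-1 - 4*3)/2 = -13*(-1 - 12)/2 = -13/2*(-13) = 169/2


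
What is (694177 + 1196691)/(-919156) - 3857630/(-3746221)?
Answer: -126351630341/122977196767 ≈ -1.0274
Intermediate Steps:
(694177 + 1196691)/(-919156) - 3857630/(-3746221) = 1890868*(-1/919156) - 3857630*(-1/3746221) = -67531/32827 + 3857630/3746221 = -126351630341/122977196767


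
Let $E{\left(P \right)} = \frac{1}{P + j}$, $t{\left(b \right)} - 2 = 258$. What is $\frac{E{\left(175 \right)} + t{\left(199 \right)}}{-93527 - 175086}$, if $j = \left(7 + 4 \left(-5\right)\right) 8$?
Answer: $- \frac{18461}{19071523} \approx -0.00096799$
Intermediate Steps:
$t{\left(b \right)} = 260$ ($t{\left(b \right)} = 2 + 258 = 260$)
$j = -104$ ($j = \left(7 - 20\right) 8 = \left(-13\right) 8 = -104$)
$E{\left(P \right)} = \frac{1}{-104 + P}$ ($E{\left(P \right)} = \frac{1}{P - 104} = \frac{1}{-104 + P}$)
$\frac{E{\left(175 \right)} + t{\left(199 \right)}}{-93527 - 175086} = \frac{\frac{1}{-104 + 175} + 260}{-93527 - 175086} = \frac{\frac{1}{71} + 260}{-268613} = \left(\frac{1}{71} + 260\right) \left(- \frac{1}{268613}\right) = \frac{18461}{71} \left(- \frac{1}{268613}\right) = - \frac{18461}{19071523}$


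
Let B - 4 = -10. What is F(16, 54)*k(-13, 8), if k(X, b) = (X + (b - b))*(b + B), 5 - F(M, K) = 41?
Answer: 936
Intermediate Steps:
B = -6 (B = 4 - 10 = -6)
F(M, K) = -36 (F(M, K) = 5 - 1*41 = 5 - 41 = -36)
k(X, b) = X*(-6 + b) (k(X, b) = (X + (b - b))*(b - 6) = (X + 0)*(-6 + b) = X*(-6 + b))
F(16, 54)*k(-13, 8) = -(-468)*(-6 + 8) = -(-468)*2 = -36*(-26) = 936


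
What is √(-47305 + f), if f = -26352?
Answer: I*√73657 ≈ 271.4*I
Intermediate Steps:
√(-47305 + f) = √(-47305 - 26352) = √(-73657) = I*√73657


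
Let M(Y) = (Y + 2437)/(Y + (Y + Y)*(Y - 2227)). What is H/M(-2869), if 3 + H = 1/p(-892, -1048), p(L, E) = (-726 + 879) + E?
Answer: 13088868599/64440 ≈ 2.0312e+5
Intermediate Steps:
M(Y) = (2437 + Y)/(Y + 2*Y*(-2227 + Y)) (M(Y) = (2437 + Y)/(Y + (2*Y)*(-2227 + Y)) = (2437 + Y)/(Y + 2*Y*(-2227 + Y)))
p(L, E) = 153 + E
H = -2686/895 (H = -3 + 1/(153 - 1048) = -3 + 1/(-895) = -3 - 1/895 = -2686/895 ≈ -3.0011)
H/M(-2869) = -2686*(-2869*(-4453 + 2*(-2869))/(2437 - 2869))/895 = -2686/(895*((-1/2869*(-432)/(-4453 - 5738)))) = -2686/(895*((-1/2869*(-432)/(-10191)))) = -2686/(895*((-1/2869*(-1/10191)*(-432)))) = -2686/(895*(-144/9745993)) = -2686/895*(-9745993/144) = 13088868599/64440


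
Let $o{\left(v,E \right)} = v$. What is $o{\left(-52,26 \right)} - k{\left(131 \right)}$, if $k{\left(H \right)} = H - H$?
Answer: $-52$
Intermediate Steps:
$k{\left(H \right)} = 0$
$o{\left(-52,26 \right)} - k{\left(131 \right)} = -52 - 0 = -52 + 0 = -52$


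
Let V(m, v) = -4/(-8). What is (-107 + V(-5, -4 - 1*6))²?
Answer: 45369/4 ≈ 11342.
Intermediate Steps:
V(m, v) = ½ (V(m, v) = -4*(-⅛) = ½)
(-107 + V(-5, -4 - 1*6))² = (-107 + ½)² = (-213/2)² = 45369/4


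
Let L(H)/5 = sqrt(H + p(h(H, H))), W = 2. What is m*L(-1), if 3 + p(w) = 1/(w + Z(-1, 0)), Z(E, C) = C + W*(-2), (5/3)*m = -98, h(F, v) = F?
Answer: -294*I*sqrt(105)/5 ≈ -602.52*I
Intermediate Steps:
m = -294/5 (m = (3/5)*(-98) = -294/5 ≈ -58.800)
Z(E, C) = -4 + C (Z(E, C) = C + 2*(-2) = C - 4 = -4 + C)
p(w) = -3 + 1/(-4 + w) (p(w) = -3 + 1/(w + (-4 + 0)) = -3 + 1/(w - 4) = -3 + 1/(-4 + w))
L(H) = 5*sqrt(H + (13 - 3*H)/(-4 + H))
m*L(-1) = -294*sqrt((13 + (-1)**2 - 7*(-1))/(-4 - 1)) = -294*sqrt((13 + 1 + 7)/(-5)) = -294*sqrt(-1/5*21) = -294*sqrt(-21/5) = -294*I*sqrt(105)/5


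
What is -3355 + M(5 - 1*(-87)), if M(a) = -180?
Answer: -3535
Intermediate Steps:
-3355 + M(5 - 1*(-87)) = -3355 - 180 = -3535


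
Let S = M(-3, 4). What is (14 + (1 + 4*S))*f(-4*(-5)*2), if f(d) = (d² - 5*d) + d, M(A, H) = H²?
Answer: 113760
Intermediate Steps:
S = 16 (S = 4² = 16)
f(d) = d² - 4*d
(14 + (1 + 4*S))*f(-4*(-5)*2) = (14 + (1 + 4*16))*((-4*(-5)*2)*(-4 - 4*(-5)*2)) = (14 + (1 + 64))*((20*2)*(-4 + 20*2)) = (14 + 65)*(40*(-4 + 40)) = 79*(40*36) = 79*1440 = 113760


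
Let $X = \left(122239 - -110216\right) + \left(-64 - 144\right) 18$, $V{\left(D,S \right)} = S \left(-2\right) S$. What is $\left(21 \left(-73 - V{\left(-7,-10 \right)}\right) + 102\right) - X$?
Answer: $-225942$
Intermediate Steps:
$V{\left(D,S \right)} = - 2 S^{2}$ ($V{\left(D,S \right)} = - 2 S S = - 2 S^{2}$)
$X = 228711$ ($X = \left(122239 + 110216\right) - 3744 = 232455 - 3744 = 228711$)
$\left(21 \left(-73 - V{\left(-7,-10 \right)}\right) + 102\right) - X = \left(21 \left(-73 - - 2 \left(-10\right)^{2}\right) + 102\right) - 228711 = \left(21 \left(-73 - \left(-2\right) 100\right) + 102\right) - 228711 = \left(21 \left(-73 - -200\right) + 102\right) - 228711 = \left(21 \left(-73 + 200\right) + 102\right) - 228711 = \left(21 \cdot 127 + 102\right) - 228711 = \left(2667 + 102\right) - 228711 = 2769 - 228711 = -225942$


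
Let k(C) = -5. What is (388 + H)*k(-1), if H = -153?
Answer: -1175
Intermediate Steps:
(388 + H)*k(-1) = (388 - 153)*(-5) = 235*(-5) = -1175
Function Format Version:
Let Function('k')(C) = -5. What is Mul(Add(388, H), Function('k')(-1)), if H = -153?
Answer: -1175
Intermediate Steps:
Mul(Add(388, H), Function('k')(-1)) = Mul(Add(388, -153), -5) = Mul(235, -5) = -1175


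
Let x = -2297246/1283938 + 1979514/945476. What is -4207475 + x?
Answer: -1276897636796715191/303483141122 ≈ -4.2075e+6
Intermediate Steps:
x = 92395571759/303483141122 (x = -2297246*1/1283938 + 1979514*(1/945476) = -1148623/641969 + 989757/472738 = 92395571759/303483141122 ≈ 0.30445)
-4207475 + x = -4207475 + 92395571759/303483141122 = -1276897636796715191/303483141122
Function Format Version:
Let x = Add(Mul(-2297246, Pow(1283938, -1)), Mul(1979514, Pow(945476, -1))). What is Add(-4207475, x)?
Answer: Rational(-1276897636796715191, 303483141122) ≈ -4.2075e+6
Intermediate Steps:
x = Rational(92395571759, 303483141122) (x = Add(Mul(-2297246, Rational(1, 1283938)), Mul(1979514, Rational(1, 945476))) = Add(Rational(-1148623, 641969), Rational(989757, 472738)) = Rational(92395571759, 303483141122) ≈ 0.30445)
Add(-4207475, x) = Add(-4207475, Rational(92395571759, 303483141122)) = Rational(-1276897636796715191, 303483141122)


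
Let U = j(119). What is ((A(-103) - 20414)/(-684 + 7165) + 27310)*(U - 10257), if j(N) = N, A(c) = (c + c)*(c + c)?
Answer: -1794609822216/6481 ≈ -2.7690e+8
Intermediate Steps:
A(c) = 4*c**2 (A(c) = (2*c)*(2*c) = 4*c**2)
U = 119
((A(-103) - 20414)/(-684 + 7165) + 27310)*(U - 10257) = ((4*(-103)**2 - 20414)/(-684 + 7165) + 27310)*(119 - 10257) = ((4*10609 - 20414)/6481 + 27310)*(-10138) = ((42436 - 20414)*(1/6481) + 27310)*(-10138) = (22022*(1/6481) + 27310)*(-10138) = (22022/6481 + 27310)*(-10138) = (177018132/6481)*(-10138) = -1794609822216/6481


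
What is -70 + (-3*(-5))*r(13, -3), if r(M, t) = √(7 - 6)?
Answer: -55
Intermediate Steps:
r(M, t) = 1 (r(M, t) = √1 = 1)
-70 + (-3*(-5))*r(13, -3) = -70 - 3*(-5)*1 = -70 + 15*1 = -70 + 15 = -55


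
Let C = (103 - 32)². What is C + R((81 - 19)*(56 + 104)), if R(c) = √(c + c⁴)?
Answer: 5041 + 24*√16812186737795 ≈ 9.8411e+7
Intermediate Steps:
C = 5041 (C = 71² = 5041)
C + R((81 - 19)*(56 + 104)) = 5041 + √((81 - 19)*(56 + 104) + ((81 - 19)*(56 + 104))⁴) = 5041 + √(62*160 + (62*160)⁴) = 5041 + √(9920 + 9920⁴) = 5041 + √(9920 + 9683819560960000) = 5041 + √9683819560969920 = 5041 + 24*√16812186737795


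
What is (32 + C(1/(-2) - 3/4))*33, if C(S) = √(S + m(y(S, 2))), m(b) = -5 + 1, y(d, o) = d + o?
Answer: 1056 + 33*I*√21/2 ≈ 1056.0 + 75.613*I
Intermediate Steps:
m(b) = -4
C(S) = √(-4 + S) (C(S) = √(S - 4) = √(-4 + S))
(32 + C(1/(-2) - 3/4))*33 = (32 + √(-4 + (1/(-2) - 3/4)))*33 = (32 + √(-4 + (1*(-½) - 3*¼)))*33 = (32 + √(-4 + (-½ - ¾)))*33 = (32 + √(-4 - 5/4))*33 = (32 + √(-21/4))*33 = (32 + I*√21/2)*33 = 1056 + 33*I*√21/2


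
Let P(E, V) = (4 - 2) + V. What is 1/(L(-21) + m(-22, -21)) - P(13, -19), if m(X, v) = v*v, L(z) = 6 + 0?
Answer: 7600/447 ≈ 17.002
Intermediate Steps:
L(z) = 6
P(E, V) = 2 + V
m(X, v) = v²
1/(L(-21) + m(-22, -21)) - P(13, -19) = 1/(6 + (-21)²) - (2 - 19) = 1/(6 + 441) - 1*(-17) = 1/447 + 17 = 7600/447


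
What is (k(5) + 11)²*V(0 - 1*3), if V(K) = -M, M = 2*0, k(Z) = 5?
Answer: 0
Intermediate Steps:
M = 0
V(K) = 0 (V(K) = -1*0 = 0)
(k(5) + 11)²*V(0 - 1*3) = (5 + 11)²*0 = 16²*0 = 256*0 = 0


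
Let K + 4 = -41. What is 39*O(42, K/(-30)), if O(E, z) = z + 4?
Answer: 429/2 ≈ 214.50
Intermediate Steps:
K = -45 (K = -4 - 41 = -45)
O(E, z) = 4 + z
39*O(42, K/(-30)) = 39*(4 - 45/(-30)) = 39*(4 - 45*(-1/30)) = 39*(4 + 3/2) = 39*(11/2) = 429/2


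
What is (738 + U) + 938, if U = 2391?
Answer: 4067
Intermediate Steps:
(738 + U) + 938 = (738 + 2391) + 938 = 3129 + 938 = 4067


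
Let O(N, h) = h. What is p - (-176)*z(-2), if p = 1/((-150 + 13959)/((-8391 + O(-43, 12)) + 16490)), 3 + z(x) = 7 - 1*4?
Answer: 8111/13809 ≈ 0.58737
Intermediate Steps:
z(x) = 0 (z(x) = -3 + (7 - 1*4) = -3 + (7 - 4) = -3 + 3 = 0)
p = 8111/13809 (p = 1/((-150 + 13959)/((-8391 + 12) + 16490)) = 1/(13809/(-8379 + 16490)) = 1/(13809/8111) = 8111/13809 ≈ 0.58737)
p - (-176)*z(-2) = 8111/13809 - (-176)*0 = 8111/13809 - 1*0 = 8111/13809 + 0 = 8111/13809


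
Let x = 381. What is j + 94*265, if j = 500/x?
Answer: 9491210/381 ≈ 24911.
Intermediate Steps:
j = 500/381 ≈ 1.3123
j + 94*265 = 500/381 + 94*265 = 500/381 + 24910 = 9491210/381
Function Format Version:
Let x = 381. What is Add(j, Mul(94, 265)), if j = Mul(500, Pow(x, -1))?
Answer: Rational(9491210, 381) ≈ 24911.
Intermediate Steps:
j = Rational(500, 381) (j = Mul(500, Pow(381, -1)) = Mul(500, Rational(1, 381)) = Rational(500, 381) ≈ 1.3123)
Add(j, Mul(94, 265)) = Add(Rational(500, 381), Mul(94, 265)) = Add(Rational(500, 381), 24910) = Rational(9491210, 381)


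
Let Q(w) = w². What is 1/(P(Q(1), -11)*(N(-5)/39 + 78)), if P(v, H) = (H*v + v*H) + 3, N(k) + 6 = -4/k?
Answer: -15/22192 ≈ -0.00067592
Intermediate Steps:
N(k) = -6 - 4/k
P(v, H) = 3 + 2*H*v (P(v, H) = (H*v + H*v) + 3 = 2*H*v + 3 = 3 + 2*H*v)
1/(P(Q(1), -11)*(N(-5)/39 + 78)) = 1/((3 + 2*(-11)*1²)*((-6 - 4/(-5))/39 + 78)) = 1/((3 + 2*(-11)*1)*((-6 - 4*(-⅕))*(1/39) + 78)) = 1/((3 - 22)*((-6 + ⅘)*(1/39) + 78)) = 1/(-19*(-26/5*1/39 + 78)) = 1/(-19*(-2/15 + 78)) = 1/(-19*1168/15) = 1/(-22192/15) = -15/22192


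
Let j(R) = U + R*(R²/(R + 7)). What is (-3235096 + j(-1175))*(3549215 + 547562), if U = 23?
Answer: -8834006790444753/1168 ≈ -7.5634e+12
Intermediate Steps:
j(R) = 23 + R³/(7 + R) (j(R) = 23 + R*(R²/(R + 7)) = 23 + R*(R²/(7 + R)) = 23 + R³/(7 + R))
(-3235096 + j(-1175))*(3549215 + 547562) = (-3235096 + (161 + (-1175)³ + 23*(-1175))/(7 - 1175))*(3549215 + 547562) = (-3235096 + (161 - 1622234375 - 27025)/(-1168))*4096777 = (-3235096 - 1/1168*(-1622261239))*4096777 = (-3235096 + 1622261239/1168)*4096777 = -2156330889/1168*4096777 = -8834006790444753/1168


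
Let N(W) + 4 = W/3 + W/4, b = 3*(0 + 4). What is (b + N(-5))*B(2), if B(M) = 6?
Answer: 61/2 ≈ 30.500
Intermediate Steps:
b = 12 (b = 3*4 = 12)
N(W) = -4 + 7*W/12 (N(W) = -4 + (W/3 + W/4) = -4 + 7*W/12)
(b + N(-5))*B(2) = (12 + (-4 + (7/12)*(-5)))*6 = (12 + (-4 - 35/12))*6 = (12 - 83/12)*6 = (61/12)*6 = 61/2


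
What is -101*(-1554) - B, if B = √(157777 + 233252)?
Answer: 156954 - √391029 ≈ 1.5633e+5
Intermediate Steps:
B = √391029 ≈ 625.32
-101*(-1554) - B = -101*(-1554) - √391029 = 156954 - √391029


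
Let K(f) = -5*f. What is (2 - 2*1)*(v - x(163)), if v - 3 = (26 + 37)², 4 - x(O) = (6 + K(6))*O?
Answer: 0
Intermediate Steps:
x(O) = 4 + 24*O (x(O) = 4 - (6 - 5*6)*O = 4 - (6 - 30)*O = 4 - (-24)*O = 4 + 24*O)
v = 3972 (v = 3 + (26 + 37)² = 3 + 63² = 3 + 3969 = 3972)
(2 - 2*1)*(v - x(163)) = (2 - 2*1)*(3972 - (4 + 24*163)) = (2 - 2)*(3972 - (4 + 3912)) = 0*(3972 - 1*3916) = 0*(3972 - 3916) = 0*56 = 0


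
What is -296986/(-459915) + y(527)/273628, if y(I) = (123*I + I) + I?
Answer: 111560585833/125845621620 ≈ 0.88649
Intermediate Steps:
y(I) = 125*I (y(I) = 124*I + I = 125*I)
-296986/(-459915) + y(527)/273628 = -296986/(-459915) + (125*527)/273628 = -296986*(-1/459915) + 65875*(1/273628) = 296986/459915 + 65875/273628 = 111560585833/125845621620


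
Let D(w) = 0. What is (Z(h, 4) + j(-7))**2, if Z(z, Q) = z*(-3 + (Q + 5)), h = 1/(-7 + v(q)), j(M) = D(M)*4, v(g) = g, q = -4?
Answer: 36/121 ≈ 0.29752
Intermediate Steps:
j(M) = 0 (j(M) = 0*4 = 0)
h = -1/11 (h = 1/(-7 - 4) = 1/(-11) = -1/11 ≈ -0.090909)
Z(z, Q) = z*(2 + Q) (Z(z, Q) = z*(-3 + (5 + Q)) = z*(2 + Q))
(Z(h, 4) + j(-7))**2 = (-(2 + 4)/11 + 0)**2 = (-1/11*6 + 0)**2 = (-6/11 + 0)**2 = (-6/11)**2 = 36/121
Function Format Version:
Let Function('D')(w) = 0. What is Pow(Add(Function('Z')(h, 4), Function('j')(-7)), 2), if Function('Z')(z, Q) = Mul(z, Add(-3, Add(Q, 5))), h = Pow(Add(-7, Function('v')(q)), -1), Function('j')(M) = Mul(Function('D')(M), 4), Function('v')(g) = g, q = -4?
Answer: Rational(36, 121) ≈ 0.29752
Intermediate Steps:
Function('j')(M) = 0 (Function('j')(M) = Mul(0, 4) = 0)
h = Rational(-1, 11) (h = Pow(Add(-7, -4), -1) = Pow(-11, -1) = Rational(-1, 11) ≈ -0.090909)
Function('Z')(z, Q) = Mul(z, Add(2, Q)) (Function('Z')(z, Q) = Mul(z, Add(-3, Add(5, Q))) = Mul(z, Add(2, Q)))
Pow(Add(Function('Z')(h, 4), Function('j')(-7)), 2) = Pow(Add(Mul(Rational(-1, 11), Add(2, 4)), 0), 2) = Pow(Add(Mul(Rational(-1, 11), 6), 0), 2) = Pow(Add(Rational(-6, 11), 0), 2) = Pow(Rational(-6, 11), 2) = Rational(36, 121)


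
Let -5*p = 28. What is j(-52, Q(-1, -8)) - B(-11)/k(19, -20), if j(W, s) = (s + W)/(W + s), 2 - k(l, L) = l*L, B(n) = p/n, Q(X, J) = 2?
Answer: 10491/10505 ≈ 0.99867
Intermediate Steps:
p = -28/5 (p = -1/5*28 = -28/5 ≈ -5.6000)
B(n) = -28/(5*n)
k(l, L) = 2 - L*l (k(l, L) = 2 - l*L = 2 - L*l)
j(W, s) = 1 (j(W, s) = (W + s)/(W + s) = 1)
j(-52, Q(-1, -8)) - B(-11)/k(19, -20) = 1 - (-28/5/(-11))/(2 - 1*(-20)*19) = 1 - (-28/5*(-1/11))/(2 + 380) = 1 - 28/(55*382) = 1 - 1*14/10505 = 1 - 14/10505 = 10491/10505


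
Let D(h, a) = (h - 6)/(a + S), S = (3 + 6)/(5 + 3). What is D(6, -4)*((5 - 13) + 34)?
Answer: 0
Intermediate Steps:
S = 9/8 ≈ 1.1250
D(h, a) = (-6 + h)/(9/8 + a) (D(h, a) = (h - 6)/(a + 9/8) = (-6 + h)/(9/8 + a))
D(6, -4)*((5 - 13) + 34) = (8*(-6 + 6)/(9 + 8*(-4)))*((5 - 13) + 34) = (8*0/(9 - 32))*(-8 + 34) = (8*0/(-23))*26 = (8*(-1/23)*0)*26 = 0*26 = 0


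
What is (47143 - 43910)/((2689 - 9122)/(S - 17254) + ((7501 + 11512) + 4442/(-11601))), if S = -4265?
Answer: 89676924903/527380094198 ≈ 0.17004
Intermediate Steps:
(47143 - 43910)/((2689 - 9122)/(S - 17254) + ((7501 + 11512) + 4442/(-11601))) = (47143 - 43910)/((2689 - 9122)/(-4265 - 17254) + ((7501 + 11512) + 4442/(-11601))) = 3233/(-6433/(-21519) + (19013 + 4442*(-1/11601))) = 3233/(-6433*(-1/21519) + (19013 - 4442/11601)) = 3233/(6433/21519 + 220565371/11601) = 3233/(527380094198/27737991) = 3233*(27737991/527380094198) = 89676924903/527380094198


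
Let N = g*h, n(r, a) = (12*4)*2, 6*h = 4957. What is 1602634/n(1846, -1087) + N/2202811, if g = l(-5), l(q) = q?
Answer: 1765149703807/105734928 ≈ 16694.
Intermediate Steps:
g = -5
h = 4957/6 (h = (⅙)*4957 = 4957/6 ≈ 826.17)
n(r, a) = 96 (n(r, a) = 48*2 = 96)
N = -24785/6 (N = -5*4957/6 = -24785/6 ≈ -4130.8)
1602634/n(1846, -1087) + N/2202811 = 1602634/96 - 24785/6/2202811 = 1602634*(1/96) - 24785/6*1/2202811 = 801317/48 - 24785/13216866 = 1765149703807/105734928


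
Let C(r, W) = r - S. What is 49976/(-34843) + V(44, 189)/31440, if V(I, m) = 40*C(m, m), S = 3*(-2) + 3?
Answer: -5431880/4564433 ≈ -1.1900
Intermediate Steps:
S = -3 (S = -6 + 3 = -3)
C(r, W) = 3 + r (C(r, W) = r - 1*(-3) = r + 3 = 3 + r)
V(I, m) = 120 + 40*m (V(I, m) = 40*(3 + m) = 120 + 40*m)
49976/(-34843) + V(44, 189)/31440 = 49976/(-34843) + (120 + 40*189)/31440 = 49976*(-1/34843) + (120 + 7560)*(1/31440) = -49976/34843 + 7680*(1/31440) = -49976/34843 + 32/131 = -5431880/4564433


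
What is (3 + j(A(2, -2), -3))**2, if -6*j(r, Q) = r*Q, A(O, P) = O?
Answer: 16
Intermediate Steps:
j(r, Q) = -Q*r/6 (j(r, Q) = -r*Q/6 = -Q*r/6)
(3 + j(A(2, -2), -3))**2 = (3 - 1/6*(-3)*2)**2 = (3 + 1)**2 = 4**2 = 16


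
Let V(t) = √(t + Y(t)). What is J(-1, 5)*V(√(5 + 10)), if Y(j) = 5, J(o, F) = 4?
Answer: 4*√(5 + √15) ≈ 11.915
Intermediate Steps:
V(t) = √(5 + t) (V(t) = √(t + 5) = √(5 + t))
J(-1, 5)*V(√(5 + 10)) = 4*√(5 + √(5 + 10)) = 4*√(5 + √15)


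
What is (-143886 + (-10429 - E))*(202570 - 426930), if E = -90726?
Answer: 14266828040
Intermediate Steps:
(-143886 + (-10429 - E))*(202570 - 426930) = (-143886 + (-10429 - 1*(-90726)))*(202570 - 426930) = (-143886 + (-10429 + 90726))*(-224360) = (-143886 + 80297)*(-224360) = -63589*(-224360) = 14266828040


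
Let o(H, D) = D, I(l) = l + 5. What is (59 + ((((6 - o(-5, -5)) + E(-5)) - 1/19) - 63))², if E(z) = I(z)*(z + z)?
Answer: 17424/361 ≈ 48.266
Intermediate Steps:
I(l) = 5 + l
E(z) = 2*z*(5 + z) (E(z) = (5 + z)*(z + z) = (5 + z)*(2*z) = 2*z*(5 + z))
(59 + ((((6 - o(-5, -5)) + E(-5)) - 1/19) - 63))² = (59 + ((((6 - 1*(-5)) + 2*(-5)*(5 - 5)) - 1/19) - 63))² = (59 + ((((6 + 5) + 2*(-5)*0) - 1*1/19) - 63))² = (59 + (((11 + 0) - 1/19) - 63))² = (59 + ((11 - 1/19) - 63))² = (59 + (208/19 - 63))² = (59 - 989/19)² = (132/19)² = 17424/361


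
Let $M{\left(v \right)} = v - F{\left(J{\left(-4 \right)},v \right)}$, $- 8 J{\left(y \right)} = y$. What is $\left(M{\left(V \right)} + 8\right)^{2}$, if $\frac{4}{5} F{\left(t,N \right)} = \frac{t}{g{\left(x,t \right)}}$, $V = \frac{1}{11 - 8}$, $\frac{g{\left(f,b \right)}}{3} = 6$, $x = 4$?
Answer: $\frac{1428025}{20736} \approx 68.867$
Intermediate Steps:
$g{\left(f,b \right)} = 18$ ($g{\left(f,b \right)} = 3 \cdot 6 = 18$)
$V = \frac{1}{3} \approx 0.33333$
$J{\left(y \right)} = - \frac{y}{8}$
$F{\left(t,N \right)} = \frac{5 t}{72}$ ($F{\left(t,N \right)} = \frac{5 \frac{t}{18}}{4} = \frac{5 t}{72}$)
$M{\left(v \right)} = - \frac{5}{144} + v$ ($M{\left(v \right)} = v - \frac{5 \left(\left(- \frac{1}{8}\right) \left(-4\right)\right)}{72} = v - \frac{5}{72} \cdot \frac{1}{2} = v - \frac{5}{144} = - \frac{5}{144} + v$)
$\left(M{\left(V \right)} + 8\right)^{2} = \left(\left(- \frac{5}{144} + \frac{1}{3}\right) + 8\right)^{2} = \left(\frac{43}{144} + 8\right)^{2} = \left(\frac{1195}{144}\right)^{2} = \frac{1428025}{20736}$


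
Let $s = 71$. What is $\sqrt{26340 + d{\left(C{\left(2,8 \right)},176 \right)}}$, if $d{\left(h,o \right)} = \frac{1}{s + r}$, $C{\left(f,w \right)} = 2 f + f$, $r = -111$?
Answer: $\frac{\sqrt{10535990}}{20} \approx 162.3$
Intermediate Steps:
$C{\left(f,w \right)} = 3 f$
$d{\left(h,o \right)} = - \frac{1}{40}$ ($d{\left(h,o \right)} = \frac{1}{71 - 111} = \frac{1}{-40} = - \frac{1}{40}$)
$\sqrt{26340 + d{\left(C{\left(2,8 \right)},176 \right)}} = \sqrt{26340 - \frac{1}{40}} = \sqrt{\frac{1053599}{40}} = \frac{\sqrt{10535990}}{20}$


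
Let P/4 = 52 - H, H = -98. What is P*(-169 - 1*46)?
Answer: -129000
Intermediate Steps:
P = 600 (P = 4*(52 - 1*(-98)) = 4*(52 + 98) = 4*150 = 600)
P*(-169 - 1*46) = 600*(-169 - 1*46) = 600*(-169 - 46) = 600*(-215) = -129000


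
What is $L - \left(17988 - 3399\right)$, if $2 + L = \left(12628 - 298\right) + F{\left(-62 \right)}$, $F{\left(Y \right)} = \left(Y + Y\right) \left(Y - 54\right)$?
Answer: $12123$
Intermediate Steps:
$F{\left(Y \right)} = 2 Y \left(-54 + Y\right)$
$L = 26712$ ($L = -2 + \left(\left(12628 - 298\right) + 2 \left(-62\right) \left(-54 - 62\right)\right) = -2 + \left(12330 + 2 \left(-62\right) \left(-116\right)\right) = -2 + \left(12330 + 14384\right) = -2 + 26714 = 26712$)
$L - \left(17988 - 3399\right) = 26712 - \left(17988 - 3399\right) = 26712 - 14589 = 12123$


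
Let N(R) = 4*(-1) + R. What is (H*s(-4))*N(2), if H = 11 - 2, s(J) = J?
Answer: 72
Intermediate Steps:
N(R) = -4 + R
H = 9
(H*s(-4))*N(2) = (9*(-4))*(-4 + 2) = -36*(-2) = 72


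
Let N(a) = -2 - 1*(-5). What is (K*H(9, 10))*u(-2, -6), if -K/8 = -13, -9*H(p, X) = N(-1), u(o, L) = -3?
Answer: 104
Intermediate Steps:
N(a) = 3 (N(a) = -2 + 5 = 3)
H(p, X) = -⅓ (H(p, X) = -⅑*3 = -⅓)
K = 104 (K = -8*(-13) = 104)
(K*H(9, 10))*u(-2, -6) = (104*(-⅓))*(-3) = -104/3*(-3) = 104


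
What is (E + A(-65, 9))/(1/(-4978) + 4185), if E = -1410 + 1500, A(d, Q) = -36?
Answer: 268812/20832929 ≈ 0.012903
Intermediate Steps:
E = 90
(E + A(-65, 9))/(1/(-4978) + 4185) = (90 - 36)/(1/(-4978) + 4185) = 54/(-1/4978 + 4185) = 54/(20832929/4978) = 54*(4978/20832929) = 268812/20832929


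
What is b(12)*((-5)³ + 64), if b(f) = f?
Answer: -732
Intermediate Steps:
b(12)*((-5)³ + 64) = 12*((-5)³ + 64) = 12*(-125 + 64) = 12*(-61) = -732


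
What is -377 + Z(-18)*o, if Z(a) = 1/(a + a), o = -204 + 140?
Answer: -3377/9 ≈ -375.22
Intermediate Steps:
o = -64
Z(a) = 1/(2*a)
-377 + Z(-18)*o = -377 + ((½)/(-18))*(-64) = -377 + ((½)*(-1/18))*(-64) = -377 - 1/36*(-64) = -377 + 16/9 = -3377/9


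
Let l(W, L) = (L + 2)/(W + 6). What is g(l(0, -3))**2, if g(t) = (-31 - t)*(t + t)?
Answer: 34225/324 ≈ 105.63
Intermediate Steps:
l(W, L) = (2 + L)/(6 + W)
g(t) = 2*t*(-31 - t) (g(t) = (-31 - t)*(2*t) = 2*t*(-31 - t))
g(l(0, -3))**2 = (-2*(2 - 3)/(6 + 0)*(31 + (2 - 3)/(6 + 0)))**2 = (-2*-1/6*(31 - 1/6))**2 = (-2*(1/6)*(-1)*(31 + (1/6)*(-1)))**2 = (-2*(-1/6)*(31 - 1/6))**2 = (-2*(-1/6)*185/6)**2 = (185/18)**2 = 34225/324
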